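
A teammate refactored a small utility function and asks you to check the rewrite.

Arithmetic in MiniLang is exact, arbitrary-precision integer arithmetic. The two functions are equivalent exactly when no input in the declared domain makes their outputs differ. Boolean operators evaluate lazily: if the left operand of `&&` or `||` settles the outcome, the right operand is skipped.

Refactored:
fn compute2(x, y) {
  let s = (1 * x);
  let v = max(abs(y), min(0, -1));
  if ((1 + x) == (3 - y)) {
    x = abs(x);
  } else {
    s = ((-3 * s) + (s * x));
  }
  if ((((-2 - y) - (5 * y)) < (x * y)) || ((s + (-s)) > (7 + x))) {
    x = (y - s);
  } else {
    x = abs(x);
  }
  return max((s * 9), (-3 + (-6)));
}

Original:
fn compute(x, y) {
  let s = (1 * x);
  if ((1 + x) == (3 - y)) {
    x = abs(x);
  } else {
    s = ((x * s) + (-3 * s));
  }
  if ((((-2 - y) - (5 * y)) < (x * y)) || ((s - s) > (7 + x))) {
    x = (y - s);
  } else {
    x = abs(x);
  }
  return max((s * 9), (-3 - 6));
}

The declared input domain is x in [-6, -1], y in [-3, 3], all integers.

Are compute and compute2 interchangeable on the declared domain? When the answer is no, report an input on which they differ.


Changes here: min/max/abs usage differs; arithmetic usage differs; statement counts differ; local variable names differ; constant usage differs; the full 42-point sweep finds no disagreement.
verdict: equivalent


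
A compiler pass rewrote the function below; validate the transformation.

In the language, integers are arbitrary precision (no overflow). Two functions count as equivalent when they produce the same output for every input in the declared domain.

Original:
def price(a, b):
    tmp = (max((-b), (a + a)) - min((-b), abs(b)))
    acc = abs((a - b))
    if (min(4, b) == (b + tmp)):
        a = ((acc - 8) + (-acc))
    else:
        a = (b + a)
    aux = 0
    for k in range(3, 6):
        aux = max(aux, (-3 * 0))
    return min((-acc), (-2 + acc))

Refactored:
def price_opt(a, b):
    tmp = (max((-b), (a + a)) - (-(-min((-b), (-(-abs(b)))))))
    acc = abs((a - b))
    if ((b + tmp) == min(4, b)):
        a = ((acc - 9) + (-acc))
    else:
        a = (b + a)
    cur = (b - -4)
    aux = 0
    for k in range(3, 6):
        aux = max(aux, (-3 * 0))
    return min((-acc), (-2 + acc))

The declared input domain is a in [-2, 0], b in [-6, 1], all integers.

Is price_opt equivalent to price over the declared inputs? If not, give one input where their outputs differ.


The suspicious edit (`8` became `9`) never changes the result for any input inside the declared domain; all 24 inputs agree.
verdict: equivalent


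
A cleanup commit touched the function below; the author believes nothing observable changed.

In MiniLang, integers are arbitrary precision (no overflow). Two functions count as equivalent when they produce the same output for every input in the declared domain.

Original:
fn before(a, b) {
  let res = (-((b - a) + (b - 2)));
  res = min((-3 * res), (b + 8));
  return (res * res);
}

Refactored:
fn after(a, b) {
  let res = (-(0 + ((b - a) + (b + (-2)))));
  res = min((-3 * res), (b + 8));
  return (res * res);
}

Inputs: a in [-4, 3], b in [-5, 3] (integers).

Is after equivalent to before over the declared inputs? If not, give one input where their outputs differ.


The two are interchangeable: arithmetic usage differs, and constant usage differs, and every declared input agrees.
Spot check at a=2, b=-4 — before: res := 12 | res := -36 | result 1296. after: res := 12 | res := -36 | result 1296. Both give 1296.
Across all 72 domain points the two functions coincide.
verdict: equivalent


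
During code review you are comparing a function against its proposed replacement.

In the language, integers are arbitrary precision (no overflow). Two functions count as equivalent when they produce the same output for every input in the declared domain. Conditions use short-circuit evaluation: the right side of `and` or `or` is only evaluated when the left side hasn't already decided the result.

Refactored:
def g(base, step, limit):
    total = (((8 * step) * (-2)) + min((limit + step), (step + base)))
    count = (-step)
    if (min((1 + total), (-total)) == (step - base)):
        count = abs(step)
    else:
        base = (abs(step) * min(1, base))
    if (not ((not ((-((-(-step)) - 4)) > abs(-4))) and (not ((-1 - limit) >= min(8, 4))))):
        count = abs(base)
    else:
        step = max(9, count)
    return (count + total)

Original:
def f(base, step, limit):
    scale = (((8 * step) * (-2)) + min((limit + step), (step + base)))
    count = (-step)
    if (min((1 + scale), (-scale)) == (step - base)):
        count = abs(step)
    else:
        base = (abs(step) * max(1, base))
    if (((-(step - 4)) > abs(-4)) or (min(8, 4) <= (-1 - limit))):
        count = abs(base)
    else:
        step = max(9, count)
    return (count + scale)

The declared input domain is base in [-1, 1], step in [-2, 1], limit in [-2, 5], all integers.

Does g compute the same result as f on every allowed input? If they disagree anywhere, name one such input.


At base=0, step=-2, limit=-2: f gives 30, g gives 28.
verdict: not equivalent; witness: base=0, step=-2, limit=-2


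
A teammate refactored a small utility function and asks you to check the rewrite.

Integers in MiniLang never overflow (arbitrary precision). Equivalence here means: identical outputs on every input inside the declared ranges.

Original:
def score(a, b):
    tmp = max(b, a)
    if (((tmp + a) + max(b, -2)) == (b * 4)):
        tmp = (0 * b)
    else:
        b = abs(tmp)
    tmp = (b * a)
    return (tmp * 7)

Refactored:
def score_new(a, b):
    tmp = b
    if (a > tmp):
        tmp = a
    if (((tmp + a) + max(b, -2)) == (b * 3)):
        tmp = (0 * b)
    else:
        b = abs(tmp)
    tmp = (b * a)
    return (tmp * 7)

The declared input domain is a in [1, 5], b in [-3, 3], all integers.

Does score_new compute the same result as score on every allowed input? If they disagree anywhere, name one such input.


Consider the input a=3, b=2.
score: tmp = 3; (((tmp + a) + max(b, -2)) == (b * 4)) -> true; tmp = 0; tmp = 6; return 42
score_new: tmp = 2; (a > tmp) -> true; tmp = 3; (((tmp + a) + max(b, -2)) == (b * 3)) -> false; b = 3; tmp = 9; return 63
42 and 63 differ, so these are not the same function on this domain.
verdict: not equivalent; witness: a=3, b=2


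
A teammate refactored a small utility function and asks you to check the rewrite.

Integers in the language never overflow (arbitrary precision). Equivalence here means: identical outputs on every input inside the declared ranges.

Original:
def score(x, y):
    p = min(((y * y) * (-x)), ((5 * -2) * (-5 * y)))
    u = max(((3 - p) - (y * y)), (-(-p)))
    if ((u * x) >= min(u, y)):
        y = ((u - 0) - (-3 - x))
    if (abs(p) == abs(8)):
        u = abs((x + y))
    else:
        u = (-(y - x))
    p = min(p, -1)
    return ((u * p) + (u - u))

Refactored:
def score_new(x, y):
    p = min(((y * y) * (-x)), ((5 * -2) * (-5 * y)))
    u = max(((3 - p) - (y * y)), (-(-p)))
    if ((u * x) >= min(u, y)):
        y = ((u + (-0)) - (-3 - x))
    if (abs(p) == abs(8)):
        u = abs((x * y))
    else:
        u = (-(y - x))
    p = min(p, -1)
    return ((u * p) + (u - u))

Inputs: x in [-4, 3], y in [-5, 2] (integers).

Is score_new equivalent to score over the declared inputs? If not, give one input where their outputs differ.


These are not equivalent — on x=-2, y=2 the outputs split (0 vs -4).
score: p := 8 | u := 8 | ((u * x) >= min(u, y)): false | (abs(p) == abs(8)): true | u := 0 | p := -1 | result 0
score_new: p := 8 | u := 8 | ((u * x) >= min(u, y)): false | (abs(p) == abs(8)): true | u := 4 | p := -1 | result -4
verdict: not equivalent; witness: x=-2, y=2


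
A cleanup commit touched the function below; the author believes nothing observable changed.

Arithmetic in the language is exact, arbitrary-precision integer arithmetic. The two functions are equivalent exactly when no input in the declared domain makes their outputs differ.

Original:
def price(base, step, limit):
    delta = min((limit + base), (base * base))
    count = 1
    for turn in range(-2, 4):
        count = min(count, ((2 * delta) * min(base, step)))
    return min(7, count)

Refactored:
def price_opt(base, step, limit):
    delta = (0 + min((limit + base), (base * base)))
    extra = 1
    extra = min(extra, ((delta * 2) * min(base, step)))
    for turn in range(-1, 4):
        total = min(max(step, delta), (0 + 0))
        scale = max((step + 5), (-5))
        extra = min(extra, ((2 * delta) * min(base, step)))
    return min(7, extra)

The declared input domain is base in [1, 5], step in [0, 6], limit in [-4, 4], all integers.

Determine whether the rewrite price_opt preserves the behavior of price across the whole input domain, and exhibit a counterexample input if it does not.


Comparing the listings, the differences include: arithmetic usage differs; loop structure differs; constant usage differs; min/max/abs usage differs; statement counts differ; local variable names differ.
One worked example (base=4, step=3, limit=-3) — price: delta becomes 1; next count becomes 1; next at turn=-2:; next count becomes 1; next at turn=-1:; next count becomes 1; next at turn=0:; next count becomes 1; next at turn=1:; next count becomes 1; next at turn=2:; next count becomes 1; next at turn=3:; next count becomes 1; next final value 1; price_opt: delta becomes 1; next extra becomes 1; next extra becomes 1; next at turn=-1:; next total becomes 0; next scale becomes 8; next extra becomes 1; next at turn=0:; next total becomes 0; next scale becomes 8; next extra becomes 1; next at turn=1:; next total becomes 0; next scale becomes 8; next extra becomes 1; next at turn=2:; next total becomes 0; next scale becomes 8; next extra becomes 1; next at turn=3:; next total becomes 0; next scale becomes 8; next extra becomes 1; next final value 1; agreement on 1.
Sweeping the whole domain (315 inputs) finds no disagreement.
verdict: equivalent


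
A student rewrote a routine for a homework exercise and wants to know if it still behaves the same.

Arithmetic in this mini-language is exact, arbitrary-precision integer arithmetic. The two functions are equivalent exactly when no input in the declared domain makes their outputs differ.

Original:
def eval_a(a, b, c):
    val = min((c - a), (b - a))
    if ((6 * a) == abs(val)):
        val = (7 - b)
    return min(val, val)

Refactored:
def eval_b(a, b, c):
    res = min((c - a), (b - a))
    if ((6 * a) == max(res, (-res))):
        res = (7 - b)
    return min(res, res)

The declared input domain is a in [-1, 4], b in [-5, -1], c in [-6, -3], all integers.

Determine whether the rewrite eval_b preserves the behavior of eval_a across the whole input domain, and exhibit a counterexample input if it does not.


Side by side, the visible changes include: min/max/abs usage differs, and local variable names differ.
Spot check at a=2, b=-2, c=-3 — eval_a: val := -5 | ((6 * a) == abs(val)): false | result -5. eval_b: res := -5 | ((6 * a) == max(res, (-res))): false | result -5. Both give -5.
An exhaustive pass over the 120 declared inputs shows identical outputs.
verdict: equivalent


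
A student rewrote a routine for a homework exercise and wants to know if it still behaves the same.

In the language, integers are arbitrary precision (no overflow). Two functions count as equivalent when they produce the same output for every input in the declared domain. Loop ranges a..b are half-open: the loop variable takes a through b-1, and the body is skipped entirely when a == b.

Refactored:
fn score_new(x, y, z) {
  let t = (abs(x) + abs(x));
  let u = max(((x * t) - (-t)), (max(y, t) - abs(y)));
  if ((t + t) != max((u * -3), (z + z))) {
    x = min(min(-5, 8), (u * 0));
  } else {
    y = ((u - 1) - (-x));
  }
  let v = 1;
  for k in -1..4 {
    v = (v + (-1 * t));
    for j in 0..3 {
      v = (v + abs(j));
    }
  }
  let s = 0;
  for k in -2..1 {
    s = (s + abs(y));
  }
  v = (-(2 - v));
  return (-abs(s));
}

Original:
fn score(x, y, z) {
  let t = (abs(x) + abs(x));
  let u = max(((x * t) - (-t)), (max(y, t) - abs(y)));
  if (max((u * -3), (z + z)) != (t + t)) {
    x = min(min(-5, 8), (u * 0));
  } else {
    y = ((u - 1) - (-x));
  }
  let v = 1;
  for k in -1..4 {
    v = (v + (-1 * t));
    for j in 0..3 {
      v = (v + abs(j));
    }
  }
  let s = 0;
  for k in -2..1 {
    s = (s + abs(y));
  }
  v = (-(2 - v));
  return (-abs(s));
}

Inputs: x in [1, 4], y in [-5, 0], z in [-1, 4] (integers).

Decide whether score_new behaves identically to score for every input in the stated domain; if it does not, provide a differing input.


The two are interchangeable: same computation, different form, and every declared input agrees.
Spot check at x=1, y=-3, z=1 — score: t becomes 2; next u becomes 4; next (max((u * -3), (z + z)) != (t + t)) evaluates to true; next x becomes -5; next v becomes 1; next at k=-1:; next v becomes -1; next at j=0:; next v becomes -1; next at j=1:; next v becomes 0; next at j=2:; next v becomes 2; next at k=0:; next v becomes 0; next at j=0:; next v becomes 0; next at j=1:; next v becomes 1; next at j=2:; next v becomes 3; next at k=1:; next v becomes 1; next at j=0:; next v becomes 1; next at j=1:; next v becomes 2; next at j=2:; next v becomes 4; next at k=2:; next v becomes 2; next at j=0:; next v becomes 2; next at j=1:; next v becomes 3; next at j=2:; next v becomes 5; next at k=3:; next v becomes 3; next at j=0:; next v becomes 3; next at j=1:; next v becomes 4; next at j=2:; next v becomes 6; next s becomes 0; next at k=-2:; next s becomes 3; next at k=-1:; next s becomes 6; next at k=0:; next s becomes 9; next v becomes 4; next final value -9. score_new: t becomes 2; next u becomes 4; next ((t + t) != max((u * -3), (z + z))) evaluates to true; next x becomes -5; next v becomes 1; next at k=-1:; next v becomes -1; next at j=0:; next v becomes -1; next at j=1:; next v becomes 0; next at j=2:; next v becomes 2; next at k=0:; next v becomes 0; next at j=0:; next v becomes 0; next at j=1:; next v becomes 1; next at j=2:; next v becomes 3; next at k=1:; next v becomes 1; next at j=0:; next v becomes 1; next at j=1:; next v becomes 2; next at j=2:; next v becomes 4; next at k=2:; next v becomes 2; next at j=0:; next v becomes 2; next at j=1:; next v becomes 3; next at j=2:; next v becomes 5; next at k=3:; next v becomes 3; next at j=0:; next v becomes 3; next at j=1:; next v becomes 4; next at j=2:; next v becomes 6; next s becomes 0; next at k=-2:; next s becomes 3; next at k=-1:; next s becomes 6; next at k=0:; next s becomes 9; next v becomes 4; next final value -9. Both give -9.
Checked all 144 inputs in the declared domain: the outputs agree on every one.
verdict: equivalent


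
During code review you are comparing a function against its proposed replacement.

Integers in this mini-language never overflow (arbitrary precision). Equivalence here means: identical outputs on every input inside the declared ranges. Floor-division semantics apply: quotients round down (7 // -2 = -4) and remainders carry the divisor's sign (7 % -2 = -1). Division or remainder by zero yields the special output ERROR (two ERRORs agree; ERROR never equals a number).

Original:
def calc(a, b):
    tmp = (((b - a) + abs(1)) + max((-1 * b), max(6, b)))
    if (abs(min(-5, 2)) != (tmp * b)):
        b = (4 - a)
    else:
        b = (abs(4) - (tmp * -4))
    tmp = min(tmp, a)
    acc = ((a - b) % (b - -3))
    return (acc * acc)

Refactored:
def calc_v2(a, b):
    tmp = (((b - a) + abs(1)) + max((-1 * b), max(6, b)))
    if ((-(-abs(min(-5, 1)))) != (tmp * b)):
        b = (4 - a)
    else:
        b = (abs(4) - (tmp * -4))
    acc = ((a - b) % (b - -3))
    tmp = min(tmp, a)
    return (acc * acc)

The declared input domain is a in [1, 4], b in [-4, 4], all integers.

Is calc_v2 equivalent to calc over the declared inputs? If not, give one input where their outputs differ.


The edit looks behavioral (`2` became `1`), but over these ranges it never changes the outcome.
Spot check at a=2, b=-2 — calc: tmp = 3; (abs(min(-5, 2)) != (tmp * b)) -> true; b = 2; tmp = 2; acc = 0; return 0. calc_v2: tmp = 3; ((-(-abs(min(-5, 1)))) != (tmp * b)) -> true; b = 2; acc = 0; tmp = 2; return 0. Both give 0.
Sweeping the whole domain (36 inputs) finds no disagreement.
verdict: equivalent


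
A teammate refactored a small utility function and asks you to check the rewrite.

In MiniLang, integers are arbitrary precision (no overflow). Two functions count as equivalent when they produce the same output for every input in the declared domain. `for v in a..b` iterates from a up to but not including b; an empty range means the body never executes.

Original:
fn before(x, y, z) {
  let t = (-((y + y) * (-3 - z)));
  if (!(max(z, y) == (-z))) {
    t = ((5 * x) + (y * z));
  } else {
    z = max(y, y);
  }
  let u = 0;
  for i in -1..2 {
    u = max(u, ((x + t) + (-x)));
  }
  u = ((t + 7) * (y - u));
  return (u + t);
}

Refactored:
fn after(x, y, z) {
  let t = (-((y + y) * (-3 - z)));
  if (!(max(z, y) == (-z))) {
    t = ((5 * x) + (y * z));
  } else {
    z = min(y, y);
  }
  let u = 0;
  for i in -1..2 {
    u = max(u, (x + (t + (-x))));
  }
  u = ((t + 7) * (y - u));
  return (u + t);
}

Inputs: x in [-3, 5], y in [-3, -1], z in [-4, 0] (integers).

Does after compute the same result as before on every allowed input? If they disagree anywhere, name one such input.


Equivalent. The edit looks behavioral (`max(y, y)` became `min(y, y)`), but over these ranges it never changes the outcome.
Across all 135 domain points the two functions coincide.
Tracing x=3, y=-2, z=-2: before: t = -4; (!(max(z, y) == (-z))) -> true; t = 19; u = 0; [i=-1]; u = 19; [i=0]; u = 19; [i=1]; u = 19; u = -546; return -527 | after: t = -4; (!(max(z, y) == (-z))) -> true; t = 19; u = 0; [i=-1]; u = 19; [i=0]; u = 19; [i=1]; u = 19; u = -546; return -527 — matching result -527.
verdict: equivalent


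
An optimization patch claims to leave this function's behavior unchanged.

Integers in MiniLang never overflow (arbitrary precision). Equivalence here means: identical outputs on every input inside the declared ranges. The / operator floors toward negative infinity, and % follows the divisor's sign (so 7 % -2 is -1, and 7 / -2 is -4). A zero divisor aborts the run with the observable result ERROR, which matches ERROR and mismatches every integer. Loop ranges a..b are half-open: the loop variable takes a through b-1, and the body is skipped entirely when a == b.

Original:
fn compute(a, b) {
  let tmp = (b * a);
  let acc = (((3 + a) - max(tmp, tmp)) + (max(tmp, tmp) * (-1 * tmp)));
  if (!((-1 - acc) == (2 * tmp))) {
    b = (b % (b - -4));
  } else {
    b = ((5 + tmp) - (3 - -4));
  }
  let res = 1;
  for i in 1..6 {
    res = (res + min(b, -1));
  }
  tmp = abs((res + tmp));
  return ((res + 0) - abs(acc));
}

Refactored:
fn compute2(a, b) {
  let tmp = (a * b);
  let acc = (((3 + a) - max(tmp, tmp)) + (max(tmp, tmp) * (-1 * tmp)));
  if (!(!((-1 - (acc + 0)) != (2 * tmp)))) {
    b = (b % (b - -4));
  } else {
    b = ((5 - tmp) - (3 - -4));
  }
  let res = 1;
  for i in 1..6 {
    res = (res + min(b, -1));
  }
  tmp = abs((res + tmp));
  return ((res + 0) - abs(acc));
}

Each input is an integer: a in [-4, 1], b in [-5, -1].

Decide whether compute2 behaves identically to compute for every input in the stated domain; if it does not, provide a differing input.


The rewrite breaks on a=-2, b=-1, where the results are -9 and -24.
compute: tmp becomes 2; next acc becomes -5; next (!((-1 - acc) == (2 * tmp))) evaluates to false; next b becomes 0; next res becomes 1; next at i=1:; next res becomes 0; next at i=2:; next res becomes -1; next at i=3:; next res becomes -2; next at i=4:; next res becomes -3; next at i=5:; next res becomes -4; next tmp becomes 2; next final value -9
compute2: tmp becomes 2; next acc becomes -5; next (!(!((-1 - (acc + 0)) != (2 * tmp)))) evaluates to false; next b becomes -4; next res becomes 1; next at i=1:; next res becomes -3; next at i=2:; next res becomes -7; next at i=3:; next res becomes -11; next at i=4:; next res becomes -15; next at i=5:; next res becomes -19; next tmp becomes 17; next final value -24
verdict: not equivalent; witness: a=-2, b=-1


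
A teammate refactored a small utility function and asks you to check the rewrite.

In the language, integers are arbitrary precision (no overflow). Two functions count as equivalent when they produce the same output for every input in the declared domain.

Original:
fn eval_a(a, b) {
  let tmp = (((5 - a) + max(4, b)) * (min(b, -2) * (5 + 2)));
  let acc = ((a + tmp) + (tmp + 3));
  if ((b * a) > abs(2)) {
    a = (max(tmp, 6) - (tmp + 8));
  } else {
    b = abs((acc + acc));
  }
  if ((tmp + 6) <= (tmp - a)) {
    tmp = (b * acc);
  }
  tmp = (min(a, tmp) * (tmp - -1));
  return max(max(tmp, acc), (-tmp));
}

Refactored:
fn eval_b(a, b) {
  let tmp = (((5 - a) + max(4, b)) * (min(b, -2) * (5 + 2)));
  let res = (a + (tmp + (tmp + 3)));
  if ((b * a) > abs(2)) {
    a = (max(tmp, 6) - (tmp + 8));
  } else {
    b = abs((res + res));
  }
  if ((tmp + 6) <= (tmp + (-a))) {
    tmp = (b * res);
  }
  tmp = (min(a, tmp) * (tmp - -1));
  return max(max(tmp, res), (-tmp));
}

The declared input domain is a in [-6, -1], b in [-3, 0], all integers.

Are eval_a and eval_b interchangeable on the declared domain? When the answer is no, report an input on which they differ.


The two are interchangeable: arithmetic usage differs, and local variable names differ, and every declared input agrees.
One worked example (a=-5, b=-1) — eval_a: tmp = -196; acc = -394; ((b * a) > abs(2)) -> true; a = 194; ((tmp + 6) <= (tmp - a)) -> false; tmp = 38220; return 38220; eval_b: tmp = -196; res = -394; ((b * a) > abs(2)) -> true; a = 194; ((tmp + 6) <= (tmp + (-a))) -> false; tmp = 38220; return 38220; agreement on 38220.
Across all 24 domain points the two functions coincide.
verdict: equivalent


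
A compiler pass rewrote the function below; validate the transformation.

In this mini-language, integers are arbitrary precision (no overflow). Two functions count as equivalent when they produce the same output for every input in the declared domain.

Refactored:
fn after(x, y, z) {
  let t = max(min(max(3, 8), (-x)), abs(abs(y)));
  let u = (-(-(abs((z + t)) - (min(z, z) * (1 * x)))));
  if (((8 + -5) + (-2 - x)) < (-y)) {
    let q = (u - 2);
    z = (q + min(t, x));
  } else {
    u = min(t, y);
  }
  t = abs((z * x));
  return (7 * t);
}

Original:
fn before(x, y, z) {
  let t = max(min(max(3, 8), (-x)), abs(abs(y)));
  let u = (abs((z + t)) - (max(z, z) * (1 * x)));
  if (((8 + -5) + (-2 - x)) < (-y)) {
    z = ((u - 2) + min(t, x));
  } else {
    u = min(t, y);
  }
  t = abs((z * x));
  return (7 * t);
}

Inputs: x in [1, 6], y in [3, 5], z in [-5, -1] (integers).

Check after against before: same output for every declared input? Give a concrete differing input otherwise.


Equivalent. The edit looks behavioral (`max(z, z)` became `min(z, z)`), but over these ranges it never changes the outcome.
Across all 90 domain points the two functions coincide.
As a probe, take x=3, y=4, z=-2: before runs t = 4; u = 8; (((8 + -5) + (-2 - x)) < (-y)) -> false; u = 4; t = 6; return 42; after runs t = 4; u = 8; (((8 + -5) + (-2 - x)) < (-y)) -> false; u = 4; t = 6; return 42; both end at 42.
verdict: equivalent


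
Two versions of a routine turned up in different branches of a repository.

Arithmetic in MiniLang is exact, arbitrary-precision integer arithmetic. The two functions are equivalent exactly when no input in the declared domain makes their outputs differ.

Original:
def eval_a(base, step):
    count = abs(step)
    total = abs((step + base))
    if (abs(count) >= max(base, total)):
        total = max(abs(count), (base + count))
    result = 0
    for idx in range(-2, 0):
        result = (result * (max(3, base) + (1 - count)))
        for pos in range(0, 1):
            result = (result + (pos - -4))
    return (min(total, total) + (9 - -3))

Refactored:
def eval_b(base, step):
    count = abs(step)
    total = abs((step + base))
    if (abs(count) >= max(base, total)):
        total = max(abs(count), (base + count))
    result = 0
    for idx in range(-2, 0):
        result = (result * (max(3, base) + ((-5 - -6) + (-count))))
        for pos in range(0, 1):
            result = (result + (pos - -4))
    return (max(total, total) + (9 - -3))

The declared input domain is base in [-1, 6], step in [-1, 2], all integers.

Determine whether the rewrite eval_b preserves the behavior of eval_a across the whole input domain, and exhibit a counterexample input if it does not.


The suspicious edit (`min(total, total)` became `max(total, total)`) never changes the result for any input inside the declared domain.
Tracing base=-1, step=-1: eval_a: count=1, then total=2, then (abs(count) >= max(base, total)) is false, then result=0, then (idx=-2), then result=0, then (pos=0), then result=4, then (idx=-1), then result=12, then (pos=0), then result=16, then returns 14 | eval_b: count=1, then total=2, then (abs(count) >= max(base, total)) is false, then result=0, then (idx=-2), then result=0, then (pos=0), then result=4, then (idx=-1), then result=12, then (pos=0), then result=16, then returns 14 — matching result 14.
Sweeping the whole domain (32 inputs) finds no disagreement.
verdict: equivalent


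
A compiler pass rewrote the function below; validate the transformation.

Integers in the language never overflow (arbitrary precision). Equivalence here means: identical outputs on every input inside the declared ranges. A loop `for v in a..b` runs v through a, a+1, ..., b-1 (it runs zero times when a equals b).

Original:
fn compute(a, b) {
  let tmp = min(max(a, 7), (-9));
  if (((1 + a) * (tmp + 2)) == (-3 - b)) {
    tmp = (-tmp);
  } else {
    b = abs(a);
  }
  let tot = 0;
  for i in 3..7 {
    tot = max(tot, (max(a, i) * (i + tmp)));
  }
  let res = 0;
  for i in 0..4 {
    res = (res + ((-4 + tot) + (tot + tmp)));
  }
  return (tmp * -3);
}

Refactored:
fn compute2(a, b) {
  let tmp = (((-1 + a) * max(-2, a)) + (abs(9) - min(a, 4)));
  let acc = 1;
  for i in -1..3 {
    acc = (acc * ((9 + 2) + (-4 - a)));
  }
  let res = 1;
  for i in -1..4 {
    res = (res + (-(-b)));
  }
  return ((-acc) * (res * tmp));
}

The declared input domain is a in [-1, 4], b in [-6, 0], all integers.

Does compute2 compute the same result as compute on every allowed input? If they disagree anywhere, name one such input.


There is a counterexample at a=-1, b=-6: 27 on one side, 1425408 on the other.
compute: tmp=-9, then (((1 + a) * (tmp + 2)) == (-3 - b)) is false, then b=1, then tot=0, then (i=3), then tot=0, then (i=4), then tot=0, then (i=5), then tot=0, then (i=6), then tot=0, then res=0, then (i=0), then res=-13, then (i=1), then res=-26, then (i=2), then res=-39, then (i=3), then res=-52, then returns 27
compute2: tmp=12, then acc=1, then (i=-1), then acc=8, then (i=0), then acc=64, then (i=1), then acc=512, then (i=2), then acc=4096, then res=1, then (i=-1), then res=-5, then (i=0), then res=-11, then (i=1), then res=-17, then (i=2), then res=-23, then (i=3), then res=-29, then returns 1425408
verdict: not equivalent; witness: a=-1, b=-6


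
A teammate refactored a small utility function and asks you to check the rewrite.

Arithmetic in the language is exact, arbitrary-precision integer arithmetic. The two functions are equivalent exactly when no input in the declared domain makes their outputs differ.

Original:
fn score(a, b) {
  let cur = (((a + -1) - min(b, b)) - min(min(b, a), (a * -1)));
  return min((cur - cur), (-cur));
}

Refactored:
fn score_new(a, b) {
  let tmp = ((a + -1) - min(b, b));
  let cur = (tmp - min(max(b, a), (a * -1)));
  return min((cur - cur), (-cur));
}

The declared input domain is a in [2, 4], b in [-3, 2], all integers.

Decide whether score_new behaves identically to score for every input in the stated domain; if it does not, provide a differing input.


Input a=2, b=-3: -7 from score versus -6 from score_new.
verdict: not equivalent; witness: a=2, b=-3


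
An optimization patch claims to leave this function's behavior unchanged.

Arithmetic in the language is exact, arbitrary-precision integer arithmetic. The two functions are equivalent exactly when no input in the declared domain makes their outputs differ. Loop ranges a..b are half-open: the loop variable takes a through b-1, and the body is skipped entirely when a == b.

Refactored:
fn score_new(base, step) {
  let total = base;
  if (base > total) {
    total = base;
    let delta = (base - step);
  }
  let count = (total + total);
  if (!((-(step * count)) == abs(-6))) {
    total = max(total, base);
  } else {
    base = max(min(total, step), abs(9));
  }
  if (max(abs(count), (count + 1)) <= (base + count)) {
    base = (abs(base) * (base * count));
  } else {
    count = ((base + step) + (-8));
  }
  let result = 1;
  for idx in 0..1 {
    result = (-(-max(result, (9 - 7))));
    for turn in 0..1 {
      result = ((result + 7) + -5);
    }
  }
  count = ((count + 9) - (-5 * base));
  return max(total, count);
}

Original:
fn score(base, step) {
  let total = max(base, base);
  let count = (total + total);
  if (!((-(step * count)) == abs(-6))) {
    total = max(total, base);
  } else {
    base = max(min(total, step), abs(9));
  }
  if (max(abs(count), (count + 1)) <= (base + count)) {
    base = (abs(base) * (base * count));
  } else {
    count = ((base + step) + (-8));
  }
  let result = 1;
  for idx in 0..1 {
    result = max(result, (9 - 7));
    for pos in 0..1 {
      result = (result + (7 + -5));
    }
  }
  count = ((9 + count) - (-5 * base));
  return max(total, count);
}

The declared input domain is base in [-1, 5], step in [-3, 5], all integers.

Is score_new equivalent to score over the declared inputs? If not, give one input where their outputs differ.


Differences: comparison usage differs, plus min/max/abs usage differs, plus local variable names differ, plus branching structure differs, plus arithmetic usage differs, plus statement counts differ — yet all 63 inputs agree.
verdict: equivalent


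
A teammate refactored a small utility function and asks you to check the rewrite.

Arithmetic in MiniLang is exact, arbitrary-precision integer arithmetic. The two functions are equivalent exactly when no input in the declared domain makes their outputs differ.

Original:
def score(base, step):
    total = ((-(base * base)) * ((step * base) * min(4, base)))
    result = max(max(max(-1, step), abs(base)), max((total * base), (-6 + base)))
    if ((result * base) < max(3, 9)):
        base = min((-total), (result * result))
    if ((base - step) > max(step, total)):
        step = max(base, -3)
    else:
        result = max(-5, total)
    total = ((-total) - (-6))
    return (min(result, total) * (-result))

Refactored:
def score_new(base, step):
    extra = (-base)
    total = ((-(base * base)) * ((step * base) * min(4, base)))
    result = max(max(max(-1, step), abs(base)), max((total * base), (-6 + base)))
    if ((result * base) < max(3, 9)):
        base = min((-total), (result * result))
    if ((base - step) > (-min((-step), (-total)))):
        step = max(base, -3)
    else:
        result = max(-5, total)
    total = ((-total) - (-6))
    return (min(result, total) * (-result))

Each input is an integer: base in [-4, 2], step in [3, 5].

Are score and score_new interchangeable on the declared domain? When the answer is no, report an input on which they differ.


The two are interchangeable: min/max/abs usage differs, plus local variable names differ, plus statement counts differ, and every declared input agrees.
Spot check at base=2, step=3 — score: total=-48, then result=3, then ((result * base) < max(3, 9)) is true, then base=9, then ((base - step) > max(step, total)) is true, then step=9, then total=54, then returns -9. score_new: extra=-2, then total=-48, then result=3, then ((result * base) < max(3, 9)) is true, then base=9, then ((base - step) > (-min((-step), (-total)))) is true, then step=9, then total=54, then returns -9. Both give -9.
Every one of the 21 inputs gives matching results.
verdict: equivalent


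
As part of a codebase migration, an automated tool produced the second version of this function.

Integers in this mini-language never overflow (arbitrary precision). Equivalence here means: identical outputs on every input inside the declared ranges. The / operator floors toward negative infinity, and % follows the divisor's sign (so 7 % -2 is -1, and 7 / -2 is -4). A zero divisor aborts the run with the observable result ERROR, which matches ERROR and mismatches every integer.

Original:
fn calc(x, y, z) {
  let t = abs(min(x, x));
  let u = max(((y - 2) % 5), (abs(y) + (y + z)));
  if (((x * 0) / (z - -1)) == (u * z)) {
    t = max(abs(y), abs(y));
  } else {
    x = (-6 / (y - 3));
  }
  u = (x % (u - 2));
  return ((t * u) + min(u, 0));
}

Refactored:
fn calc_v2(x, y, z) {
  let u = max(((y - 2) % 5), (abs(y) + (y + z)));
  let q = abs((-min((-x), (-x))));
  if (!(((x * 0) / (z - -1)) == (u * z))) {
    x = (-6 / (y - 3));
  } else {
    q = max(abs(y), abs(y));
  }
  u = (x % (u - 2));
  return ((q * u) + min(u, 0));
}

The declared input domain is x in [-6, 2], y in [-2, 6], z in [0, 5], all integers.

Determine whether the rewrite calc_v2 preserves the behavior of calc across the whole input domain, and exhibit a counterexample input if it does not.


The suspicious-looking change has no observable effect anywhere in the declared ranges.
One worked example (x=-4, y=4, z=2) — calc: t = 4; u = 10; (((x * 0) / (z - -1)) == (u * z)) -> false; x = -6; u = 2; return 8; calc_v2: u = 10; q = 4; (!(((x * 0) / (z - -1)) == (u * z))) -> true; x = -6; u = 2; return 8; agreement on 8.
Across all 486 domain points the two functions coincide.
verdict: equivalent


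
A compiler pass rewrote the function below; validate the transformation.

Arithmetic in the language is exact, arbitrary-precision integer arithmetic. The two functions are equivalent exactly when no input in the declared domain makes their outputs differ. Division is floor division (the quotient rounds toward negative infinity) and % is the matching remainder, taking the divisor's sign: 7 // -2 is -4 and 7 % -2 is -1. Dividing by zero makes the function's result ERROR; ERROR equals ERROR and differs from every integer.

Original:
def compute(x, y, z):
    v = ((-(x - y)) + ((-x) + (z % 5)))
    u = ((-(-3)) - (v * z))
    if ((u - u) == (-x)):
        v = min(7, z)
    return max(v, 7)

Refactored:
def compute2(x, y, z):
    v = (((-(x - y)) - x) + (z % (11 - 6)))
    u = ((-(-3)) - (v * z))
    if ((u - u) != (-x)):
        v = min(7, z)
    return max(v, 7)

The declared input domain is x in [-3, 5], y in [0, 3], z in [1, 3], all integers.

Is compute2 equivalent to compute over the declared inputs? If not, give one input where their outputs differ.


Try x=-3, y=0, z=2.
compute: v becomes 8; next u becomes -13; next ((u - u) == (-x)) evaluates to false; next final value 8
compute2: v becomes 8; next u becomes -13; next ((u - u) != (-x)) evaluates to true; next v becomes 2; next final value 7
8 against 7: the behavior changed.
verdict: not equivalent; witness: x=-3, y=0, z=2


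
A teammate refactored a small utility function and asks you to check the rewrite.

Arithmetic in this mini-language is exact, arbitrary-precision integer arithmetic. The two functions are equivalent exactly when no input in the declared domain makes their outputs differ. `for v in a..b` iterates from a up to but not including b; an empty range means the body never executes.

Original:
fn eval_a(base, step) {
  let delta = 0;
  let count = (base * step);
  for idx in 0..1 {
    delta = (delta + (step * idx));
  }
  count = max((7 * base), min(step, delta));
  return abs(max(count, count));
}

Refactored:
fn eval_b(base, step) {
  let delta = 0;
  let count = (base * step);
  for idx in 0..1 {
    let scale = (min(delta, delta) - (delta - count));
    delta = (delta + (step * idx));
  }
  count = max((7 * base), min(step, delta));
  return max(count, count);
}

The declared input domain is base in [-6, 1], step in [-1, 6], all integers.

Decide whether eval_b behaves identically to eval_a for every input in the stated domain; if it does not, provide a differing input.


Consider the input base=-6, step=-1.
eval_a: delta becomes 0; next count becomes 6; next at idx=0:; next delta becomes 0; next count becomes -1; next final value 1
eval_b: delta becomes 0; next count becomes 6; next at idx=0:; next scale becomes 6; next delta becomes 0; next count becomes -1; next final value -1
1 against -1: the behavior changed.
verdict: not equivalent; witness: base=-6, step=-1


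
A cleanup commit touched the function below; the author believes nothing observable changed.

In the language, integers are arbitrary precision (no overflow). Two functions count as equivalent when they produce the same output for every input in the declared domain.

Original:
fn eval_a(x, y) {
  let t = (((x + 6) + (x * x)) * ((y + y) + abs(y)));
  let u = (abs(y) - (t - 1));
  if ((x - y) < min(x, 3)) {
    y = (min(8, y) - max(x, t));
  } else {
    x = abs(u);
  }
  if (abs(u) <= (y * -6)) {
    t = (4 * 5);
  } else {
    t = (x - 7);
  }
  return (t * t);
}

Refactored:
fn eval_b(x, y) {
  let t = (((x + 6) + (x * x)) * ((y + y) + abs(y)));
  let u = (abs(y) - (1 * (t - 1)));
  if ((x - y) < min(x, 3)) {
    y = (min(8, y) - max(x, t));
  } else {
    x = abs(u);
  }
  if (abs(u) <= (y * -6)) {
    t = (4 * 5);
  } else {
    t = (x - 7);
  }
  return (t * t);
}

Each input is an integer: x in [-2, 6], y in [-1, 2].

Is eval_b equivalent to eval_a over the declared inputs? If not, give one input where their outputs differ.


This is a faithful refactor — arithmetic usage differs, and constant usage differs, but the computed results match everywhere.
One worked example (x=5, y=1) — eval_a: t := 108 | u := -106 | ((x - y) < min(x, 3)): false | x := 106 | (abs(u) <= (y * -6)): false | t := 99 | result 9801; eval_b: t := 108 | u := -106 | ((x - y) < min(x, 3)): false | x := 106 | (abs(u) <= (y * -6)): false | t := 99 | result 9801; agreement on 9801.
An exhaustive pass over the 36 declared inputs shows identical outputs.
verdict: equivalent


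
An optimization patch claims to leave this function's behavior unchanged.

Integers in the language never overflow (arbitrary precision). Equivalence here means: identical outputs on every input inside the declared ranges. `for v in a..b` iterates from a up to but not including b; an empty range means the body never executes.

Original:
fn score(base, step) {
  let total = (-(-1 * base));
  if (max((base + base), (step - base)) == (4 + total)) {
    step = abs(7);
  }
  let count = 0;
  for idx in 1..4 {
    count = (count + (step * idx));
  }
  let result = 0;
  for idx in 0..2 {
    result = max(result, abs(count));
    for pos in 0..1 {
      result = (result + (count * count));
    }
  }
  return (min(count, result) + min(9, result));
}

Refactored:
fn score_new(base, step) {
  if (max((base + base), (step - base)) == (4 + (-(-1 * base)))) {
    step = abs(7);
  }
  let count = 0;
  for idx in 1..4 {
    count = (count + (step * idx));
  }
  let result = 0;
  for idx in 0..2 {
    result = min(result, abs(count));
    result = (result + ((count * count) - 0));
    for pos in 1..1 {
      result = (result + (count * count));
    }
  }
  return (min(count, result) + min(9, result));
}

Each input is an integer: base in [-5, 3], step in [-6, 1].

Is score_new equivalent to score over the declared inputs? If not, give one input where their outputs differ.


Equivalent. The one real change (`max(result, abs(count))` became `min(result, abs(count))`) has no effect anywhere in the declared ranges.
Sweeping the whole domain (72 inputs) finds no disagreement.
Tracing base=0, step=-3: score: total becomes 0; next (max((base + base), (step - base)) == (4 + total)) evaluates to false; next count becomes 0; next at idx=1:; next count becomes -3; next at idx=2:; next count becomes -9; next at idx=3:; next count becomes -18; next result becomes 0; next at idx=0:; next result becomes 18; next at pos=0:; next result becomes 342; next at idx=1:; next result becomes 342; next at pos=0:; next result becomes 666; next final value -9 | score_new: (max((base + base), (step - base)) == (4 + (-(-1 * base)))) evaluates to false; next count becomes 0; next at idx=1:; next count becomes -3; next at idx=2:; next count becomes -9; next at idx=3:; next count becomes -18; next result becomes 0; next at idx=0:; next result becomes 0; next result becomes 324; next pos never enters its loop body; next at idx=1:; next result becomes 18; next result becomes 342; next pos never enters its loop body; next final value -9 — matching result -9.
verdict: equivalent
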